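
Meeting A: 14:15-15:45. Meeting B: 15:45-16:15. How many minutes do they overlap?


Meeting A: 855-945 (in minutes from midnight)
Meeting B: 945-975
Overlap start = max(855, 945) = 945
Overlap end = min(945, 975) = 945
Overlap = max(0, 945 - 945) = 0 min

0 minutes


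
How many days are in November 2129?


Month: November (month 11)
November has 30 days

30 days


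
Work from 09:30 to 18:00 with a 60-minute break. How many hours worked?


7h 30m (450 minutes)

Total time = (18×60+0) - (9×60+30)
= 1080 - 570 = 510 min
Minus break: 510 - 60 = 450 min
= 7h 30m


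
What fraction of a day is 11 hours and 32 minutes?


0.4806 (48.06%)

Total minutes: 11×60 + 32 = 692
Day = 24×60 = 1440 minutes
Fraction = 692/1440 ≈ 0.4806
As a percentage: 692/1440 × 100 ≈ 48.06%


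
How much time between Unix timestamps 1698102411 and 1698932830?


Difference = 1698932830 - 1698102411 = 830419 seconds
In hours: 830419 / 3600 ≈ 230.7
In days: 830419 / 86400 ≈ 9.61

830419 seconds (230.7 hours / 9.61 days)


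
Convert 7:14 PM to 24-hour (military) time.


19:14

Input: 7:14 PM
PM: 7 + 12 = 19


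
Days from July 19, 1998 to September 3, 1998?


46 days

From July 19, 1998 to September 3, 1998
Rest of July 1998: 31 - 19 = 12
Full months: August 31
Days into September 1998: 3
Total = 12 + 31 + 3 = 46 days


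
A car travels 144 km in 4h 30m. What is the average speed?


Distance: 144 km
Time: 4h 30m = 270 min = 270/60 = 9/2 hours
Speed = 144 ÷ (9/2) = 144 × 2 / 9 = 288/9 = 32.0 km/h

32.0 km/h


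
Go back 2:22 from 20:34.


18:12

Start: 1234 minutes from midnight
Subtract: 142 minutes
Remaining: 1234 - 142 = 1092
Hours: 18, Minutes: 12


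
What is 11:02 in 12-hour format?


11:02 AM

Hour: 11
11 < 12 → AM


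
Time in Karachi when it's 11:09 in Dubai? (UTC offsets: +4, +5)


12:09

Time difference = UTC+5 - UTC+4 = +1 hours
New hour = (11 + 1) mod 24
= 12 mod 24 = 12
Minutes unchanged → 12:09


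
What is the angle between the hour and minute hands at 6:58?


139.0°

Hour hand = 6×30 + 58×0.5 = 209.0°
Minute hand = 58×6 = 348°
Difference = |209.0 - 348| = 139.0°


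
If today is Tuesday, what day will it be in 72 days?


Start: Tuesday (index 1)
(1 + 72) mod 7
= 73 mod 7
= 3
Index 3 → Thursday

Thursday


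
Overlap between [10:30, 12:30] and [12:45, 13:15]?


0 minutes

Meeting A: 630-750 (in minutes from midnight)
Meeting B: 765-795
Overlap start = max(630, 765) = 765
Overlap end = min(750, 795) = 750
Overlap = max(0, 750 - 765) = 0 min


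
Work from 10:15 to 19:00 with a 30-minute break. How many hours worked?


Total time = (19×60+0) - (10×60+15)
= 1140 - 615 = 525 min
Minus break: 525 - 30 = 495 min
= 8h 15m

8h 15m (495 minutes)


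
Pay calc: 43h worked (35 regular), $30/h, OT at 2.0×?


$1530.00

Regular: 35h × $30 = $1050.00
Overtime: 43 - 35 = 8h
OT pay: 8h × $30 × 2.0 = $480.00
Total = $1050.00 + $480.00 = $1530.00


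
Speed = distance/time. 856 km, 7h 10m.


119.4 km/h

Distance: 856 km
Time: 7h 10m = 430 min = 430/60 = 43/6 hours
Speed = 856 ÷ (43/6) = 856 × 6 / 43 = 5136/43 ≈ 119.4 km/h


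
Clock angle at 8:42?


9.0°

Hour hand = 8×30 + 42×0.5 = 261.0°
Minute hand = 42×6 = 252°
Difference = |261.0 - 252| = 9.0°


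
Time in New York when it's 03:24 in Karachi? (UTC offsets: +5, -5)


Time difference = UTC-5 - UTC+5 = -10 hours
New hour = (3 -10) mod 24
= -7 mod 24 = 17
Minutes unchanged → 17:24; -7 < 0 → previous day

17:24 (previous day)


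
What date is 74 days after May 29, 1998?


Start: May 29, 1998
Add 74 days
May 29 → June 1: 31 - 29 + 1 = 3 days (74 - 3 = 71 left)
June 1 → July 1: 30 - 1 + 1 = 30 days (71 - 30 = 41 left)
July 1 → August 1: 31 - 1 + 1 = 31 days (41 - 31 = 10 left)
August 1 + 10 = August 11, 1998

August 11, 1998


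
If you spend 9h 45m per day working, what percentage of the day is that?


Time: 585 minutes
Day: 1440 minutes
Percentage = (585/1440) × 100 ≈ 40.6%

40.6%


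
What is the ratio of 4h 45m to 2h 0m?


19:8 (2.38)

Duration 1: 285 minutes
Duration 2: 120 minutes
Ratio = 285:120
GCD = 15
Simplified = 19:8
As a decimal: 19/8 ≈ 2.38


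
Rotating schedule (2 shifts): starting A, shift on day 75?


Shift A

Shifts: A, B
Start: A (index 0)
Day 75: (0 + 75 - 1) mod 2
= 74 mod 2
= 0
Index 0 → shift A


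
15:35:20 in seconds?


Hours: 15 × 3600 = 54000
Minutes: 35 × 60 = 2100
Seconds: 20
Total = 54000 + 2100 + 20 = 56120

56120 seconds


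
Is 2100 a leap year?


No

Rules: divisible by 4 AND (not by 100 OR by 400)
2100 ÷ 4 = 525 exactly → divisible by 4
2100 ÷ 100 = 21 exactly → divisible by 100
2100 ÷ 400 = 5 remainder 100 → not divisible by 400
Divisible by 100 but not by 400 → not a leap year


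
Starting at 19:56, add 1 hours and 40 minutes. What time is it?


Start: 1196 minutes from midnight
Add: 100 minutes
Total: 1296 minutes
Hours: 1296 ÷ 60 = 21 remainder 36

21:36


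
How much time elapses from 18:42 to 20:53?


2h 11m

End time in minutes: 20×60 + 53 = 1253
Start time in minutes: 18×60 + 42 = 1122
Difference = 1253 - 1122 = 131 minutes
= 2 hours 11 minutes


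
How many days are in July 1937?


31 days

Month: July (month 7)
July has 31 days


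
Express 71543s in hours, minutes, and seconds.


Hours: 71543 ÷ 3600 = 19 remainder 3143
Minutes: 3143 ÷ 60 = 52 remainder 23
Seconds: 23

19h 52m 23s


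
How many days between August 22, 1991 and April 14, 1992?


236 days

From August 22, 1991 to April 14, 1992
Rest of August 1991: 31 - 22 = 9
Full months: September 30, October 31, November 30, December 31, January 31, February 1992 29, March 31
Days into April 1992: 14
Total = 9 + 30 + 31 + 30 + 31 + 31 + 29 + 31 + 14 = 236 days


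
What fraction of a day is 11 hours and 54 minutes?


Total minutes: 11×60 + 54 = 714
Day = 24×60 = 1440 minutes
Fraction = 714/1440 ≈ 0.4958
As a percentage: 714/1440 × 100 ≈ 49.58%

0.4958 (49.58%)


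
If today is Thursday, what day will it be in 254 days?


Start: Thursday (index 3)
(3 + 254) mod 7
= 257 mod 7
= 5
Index 5 → Saturday

Saturday


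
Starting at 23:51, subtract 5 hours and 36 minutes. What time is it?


18:15

Start: 1431 minutes from midnight
Subtract: 336 minutes
Remaining: 1431 - 336 = 1095
Hours: 18, Minutes: 15


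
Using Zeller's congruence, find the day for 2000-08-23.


Wednesday

Zeller's congruence:
q=23, m=8, k=0, j=20
h = (23 + ⌊13×9/5⌋ + 0 + ⌊0/4⌋ + ⌊20/4⌋ - 2×20) mod 7
= (23 + 23 + 0 + 0 + 5 - 40) mod 7
= 11 mod 7 = 4
h=4 → Wednesday


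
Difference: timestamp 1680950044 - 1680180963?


769081 seconds (213.6 hours / 8.90 days)

Difference = 1680950044 - 1680180963 = 769081 seconds
In hours: 769081 / 3600 ≈ 213.6
In days: 769081 / 86400 ≈ 8.90


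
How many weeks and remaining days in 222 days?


31 weeks 5 days

Weeks: 222 ÷ 7 = 31 remainder 5


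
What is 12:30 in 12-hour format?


12:30 PM

Hour: 12
12 → 12 PM (noon)


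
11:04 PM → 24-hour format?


23:04

Input: 11:04 PM
PM: 11 + 12 = 23


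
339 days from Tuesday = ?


Start: Tuesday (index 1)
(1 + 339) mod 7
= 340 mod 7
= 4
Index 4 → Friday

Friday


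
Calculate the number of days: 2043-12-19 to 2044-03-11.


83 days

From December 19, 2043 to March 11, 2044
Rest of December 2043: 31 - 19 = 12
Full months: January 31, February 2044 29
Days into March 2044: 11
Total = 12 + 31 + 29 + 11 = 83 days


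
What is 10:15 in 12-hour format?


Hour: 10
10 < 12 → AM

10:15 AM


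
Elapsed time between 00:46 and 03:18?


End time in minutes: 3×60 + 18 = 198
Start time in minutes: 0×60 + 46 = 46
Difference = 198 - 46 = 152 minutes
= 2 hours 32 minutes

2h 32m


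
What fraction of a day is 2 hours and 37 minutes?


0.1090 (10.90%)

Total minutes: 2×60 + 37 = 157
Day = 24×60 = 1440 minutes
Fraction = 157/1440 ≈ 0.1090
As a percentage: 157/1440 × 100 ≈ 10.90%


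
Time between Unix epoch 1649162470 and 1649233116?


70646 seconds (19.6 hours / 0.82 days)

Difference = 1649233116 - 1649162470 = 70646 seconds
In hours: 70646 / 3600 ≈ 19.6
In days: 70646 / 86400 ≈ 0.82


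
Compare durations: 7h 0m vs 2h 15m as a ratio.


Duration 1: 420 minutes
Duration 2: 135 minutes
Ratio = 420:135
GCD = 15
Simplified = 28:9
As a decimal: 28/9 ≈ 3.11

28:9 (3.11)


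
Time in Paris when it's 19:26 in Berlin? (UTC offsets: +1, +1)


19:26

Time difference = UTC+1 - UTC+1 = +0 hours
New hour = (19 + 0) mod 24
= 19 mod 24 = 19
Minutes unchanged → 19:26


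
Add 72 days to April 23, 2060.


July 4, 2060

Start: April 23, 2060
Add 72 days
April 23 → May 1: 30 - 23 + 1 = 8 days (72 - 8 = 64 left)
May 1 → June 1: 31 - 1 + 1 = 31 days (64 - 31 = 33 left)
June 1 → July 1: 30 - 1 + 1 = 30 days (33 - 30 = 3 left)
July 1 + 3 = July 4, 2060


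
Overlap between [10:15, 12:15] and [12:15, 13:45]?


Meeting A: 615-735 (in minutes from midnight)
Meeting B: 735-825
Overlap start = max(615, 735) = 735
Overlap end = min(735, 825) = 735
Overlap = max(0, 735 - 735) = 0 min

0 minutes


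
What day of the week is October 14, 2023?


Zeller's congruence:
q=14, m=10, k=23, j=20
h = (14 + ⌊13×11/5⌋ + 23 + ⌊23/4⌋ + ⌊20/4⌋ - 2×20) mod 7
= (14 + 28 + 23 + 5 + 5 - 40) mod 7
= 35 mod 7 = 0
h=0 → Saturday

Saturday


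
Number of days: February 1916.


29 days

Month: February (month 2)
February: 28 or 29 (leap year)
1916 leap year? Yes


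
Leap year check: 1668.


Rules: divisible by 4 AND (not by 100 OR by 400)
1668 ÷ 4 = 417 exactly → divisible by 4
1668 ÷ 100 = 16 remainder 68 → not divisible by 100
Divisible by 4 but not by 100 → leap year

Yes


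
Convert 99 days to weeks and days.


Weeks: 99 ÷ 7 = 14 remainder 1

14 weeks 1 days


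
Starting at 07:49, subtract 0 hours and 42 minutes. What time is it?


07:07

Start: 469 minutes from midnight
Subtract: 42 minutes
Remaining: 469 - 42 = 427
Hours: 7, Minutes: 7


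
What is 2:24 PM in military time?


14:24

Input: 2:24 PM
PM: 2 + 12 = 14


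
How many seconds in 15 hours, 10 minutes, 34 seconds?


54634 seconds

Hours: 15 × 3600 = 54000
Minutes: 10 × 60 = 600
Seconds: 34
Total = 54000 + 600 + 34 = 54634


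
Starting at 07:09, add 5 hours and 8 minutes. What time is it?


Start: 429 minutes from midnight
Add: 308 minutes
Total: 737 minutes
Hours: 737 ÷ 60 = 12 remainder 17

12:17


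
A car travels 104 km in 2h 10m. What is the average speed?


Distance: 104 km
Time: 2h 10m = 130 min = 130/60 = 13/6 hours
Speed = 104 ÷ (13/6) = 104 × 6 / 13 = 624/13 = 48.0 km/h

48.0 km/h


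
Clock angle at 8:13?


Hour hand = 8×30 + 13×0.5 = 246.5°
Minute hand = 13×6 = 78°
Difference = |246.5 - 78| = 168.5°

168.5°


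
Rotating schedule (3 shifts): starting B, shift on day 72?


Shifts: A, B, C
Start: B (index 1)
Day 72: (1 + 72 - 1) mod 3
= 72 mod 3
= 0
Index 0 → shift A

Shift A


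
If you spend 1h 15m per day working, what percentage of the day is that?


Time: 75 minutes
Day: 1440 minutes
Percentage = (75/1440) × 100 ≈ 5.2%

5.2%


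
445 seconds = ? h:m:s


0h 7m 25s

Hours: 445 ÷ 3600 = 0 remainder 445
Minutes: 445 ÷ 60 = 7 remainder 25
Seconds: 25


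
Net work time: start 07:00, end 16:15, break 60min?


8h 15m (495 minutes)

Total time = (16×60+15) - (7×60+0)
= 975 - 420 = 555 min
Minus break: 555 - 60 = 495 min
= 8h 15m


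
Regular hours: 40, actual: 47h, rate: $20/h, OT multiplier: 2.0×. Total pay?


$1080.00

Regular: 40h × $20 = $800.00
Overtime: 47 - 40 = 7h
OT pay: 7h × $20 × 2.0 = $280.00
Total = $800.00 + $280.00 = $1080.00


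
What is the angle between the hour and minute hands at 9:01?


95.5°

Hour hand = 9×30 + 1×0.5 = 270.5°
Minute hand = 1×6 = 6°
Difference = |270.5 - 6| = 264.5°
Since > 180°: 360 - 264.5 = 95.5°


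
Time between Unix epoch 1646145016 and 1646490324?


345308 seconds (95.9 hours / 4.00 days)

Difference = 1646490324 - 1646145016 = 345308 seconds
In hours: 345308 / 3600 ≈ 95.9
In days: 345308 / 86400 ≈ 4.00


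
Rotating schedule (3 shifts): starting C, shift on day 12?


Shifts: A, B, C
Start: C (index 2)
Day 12: (2 + 12 - 1) mod 3
= 13 mod 3
= 1
Index 1 → shift B

Shift B


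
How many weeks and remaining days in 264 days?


Weeks: 264 ÷ 7 = 37 remainder 5

37 weeks 5 days


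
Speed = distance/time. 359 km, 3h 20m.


107.7 km/h

Distance: 359 km
Time: 3h 20m = 200 min = 200/60 = 10/3 hours
Speed = 359 ÷ (10/3) = 359 × 3 / 10 = 1077/10 = 107.7 km/h


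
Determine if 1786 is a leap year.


No

Rules: divisible by 4 AND (not by 100 OR by 400)
1786 ÷ 4 = 446 remainder 2 → not divisible by 4
Not divisible by 4 → not a leap year


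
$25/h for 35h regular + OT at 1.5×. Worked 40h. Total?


$1062.50

Regular: 35h × $25 = $875.00
Overtime: 40 - 35 = 5h
OT pay: 5h × $25 × 1.5 = $187.50
Total = $875.00 + $187.50 = $1062.50


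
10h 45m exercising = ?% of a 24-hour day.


Time: 645 minutes
Day: 1440 minutes
Percentage = (645/1440) × 100 ≈ 44.8%

44.8%


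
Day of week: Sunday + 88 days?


Start: Sunday (index 6)
(6 + 88) mod 7
= 94 mod 7
= 3
Index 3 → Thursday

Thursday


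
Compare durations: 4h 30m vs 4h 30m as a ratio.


Duration 1: 270 minutes
Duration 2: 270 minutes
Ratio = 270:270
GCD = 270
Simplified = 1:1
As a decimal: 1/1 = 1.00

1:1 (1.00)


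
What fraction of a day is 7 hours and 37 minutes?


Total minutes: 7×60 + 37 = 457
Day = 24×60 = 1440 minutes
Fraction = 457/1440 ≈ 0.3174
As a percentage: 457/1440 × 100 ≈ 31.74%

0.3174 (31.74%)


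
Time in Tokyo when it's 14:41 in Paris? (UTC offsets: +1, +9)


22:41

Time difference = UTC+9 - UTC+1 = +8 hours
New hour = (14 + 8) mod 24
= 22 mod 24 = 22
Minutes unchanged → 22:41


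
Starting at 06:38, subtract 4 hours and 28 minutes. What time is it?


Start: 398 minutes from midnight
Subtract: 268 minutes
Remaining: 398 - 268 = 130
Hours: 2, Minutes: 10

02:10


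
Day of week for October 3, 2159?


Zeller's congruence:
q=3, m=10, k=59, j=21
h = (3 + ⌊13×11/5⌋ + 59 + ⌊59/4⌋ + ⌊21/4⌋ - 2×21) mod 7
= (3 + 28 + 59 + 14 + 5 - 42) mod 7
= 67 mod 7 = 4
h=4 → Wednesday

Wednesday


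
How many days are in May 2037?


Month: May (month 5)
May has 31 days

31 days


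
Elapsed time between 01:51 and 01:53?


0h 2m

End time in minutes: 1×60 + 53 = 113
Start time in minutes: 1×60 + 51 = 111
Difference = 113 - 111 = 2 minutes
= 0 hours 2 minutes


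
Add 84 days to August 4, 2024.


Start: August 4, 2024
Add 84 days
August 4 → September 1: 31 - 4 + 1 = 28 days (84 - 28 = 56 left)
September 1 → October 1: 30 - 1 + 1 = 30 days (56 - 30 = 26 left)
October 1 + 26 = October 27, 2024

October 27, 2024


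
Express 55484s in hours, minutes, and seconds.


Hours: 55484 ÷ 3600 = 15 remainder 1484
Minutes: 1484 ÷ 60 = 24 remainder 44
Seconds: 44

15h 24m 44s


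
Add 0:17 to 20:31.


20:48

Start: 1231 minutes from midnight
Add: 17 minutes
Total: 1248 minutes
Hours: 1248 ÷ 60 = 20 remainder 48


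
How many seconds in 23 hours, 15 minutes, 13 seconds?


Hours: 23 × 3600 = 82800
Minutes: 15 × 60 = 900
Seconds: 13
Total = 82800 + 900 + 13 = 83713

83713 seconds


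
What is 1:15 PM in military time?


13:15

Input: 1:15 PM
PM: 1 + 12 = 13


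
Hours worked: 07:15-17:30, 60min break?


Total time = (17×60+30) - (7×60+15)
= 1050 - 435 = 615 min
Minus break: 615 - 60 = 555 min
= 9h 15m

9h 15m (555 minutes)


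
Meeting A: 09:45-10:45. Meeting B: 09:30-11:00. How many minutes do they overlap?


60 minutes

Meeting A: 585-645 (in minutes from midnight)
Meeting B: 570-660
Overlap start = max(585, 570) = 585
Overlap end = min(645, 660) = 645
Overlap = max(0, 645 - 585) = 60 min


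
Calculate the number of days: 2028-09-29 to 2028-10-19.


From September 29, 2028 to October 19, 2028
Rest of September 2028: 30 - 29 = 1
Days into October 2028: 19
Total = 1 + 19 = 20 days

20 days


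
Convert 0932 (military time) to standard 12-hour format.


9:32 AM

Hour: 9
9 < 12 → AM


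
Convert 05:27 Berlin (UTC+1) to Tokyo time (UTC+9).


13:27

Time difference = UTC+9 - UTC+1 = +8 hours
New hour = (5 + 8) mod 24
= 13 mod 24 = 13
Minutes unchanged → 13:27


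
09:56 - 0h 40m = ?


Start: 596 minutes from midnight
Subtract: 40 minutes
Remaining: 596 - 40 = 556
Hours: 9, Minutes: 16

09:16


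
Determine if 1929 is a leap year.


Rules: divisible by 4 AND (not by 100 OR by 400)
1929 ÷ 4 = 482 remainder 1 → not divisible by 4
Not divisible by 4 → not a leap year

No


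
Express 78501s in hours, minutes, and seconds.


21h 48m 21s

Hours: 78501 ÷ 3600 = 21 remainder 2901
Minutes: 2901 ÷ 60 = 48 remainder 21
Seconds: 21


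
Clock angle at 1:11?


Hour hand = 1×30 + 11×0.5 = 35.5°
Minute hand = 11×6 = 66°
Difference = |35.5 - 66| = 30.5°

30.5°


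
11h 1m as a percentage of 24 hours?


0.4590 (45.90%)

Total minutes: 11×60 + 1 = 661
Day = 24×60 = 1440 minutes
Fraction = 661/1440 ≈ 0.4590
As a percentage: 661/1440 × 100 ≈ 45.90%


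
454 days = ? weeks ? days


64 weeks 6 days

Weeks: 454 ÷ 7 = 64 remainder 6


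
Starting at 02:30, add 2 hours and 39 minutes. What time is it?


Start: 150 minutes from midnight
Add: 159 minutes
Total: 309 minutes
Hours: 309 ÷ 60 = 5 remainder 9

05:09


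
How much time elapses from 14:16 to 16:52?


End time in minutes: 16×60 + 52 = 1012
Start time in minutes: 14×60 + 16 = 856
Difference = 1012 - 856 = 156 minutes
= 2 hours 36 minutes

2h 36m


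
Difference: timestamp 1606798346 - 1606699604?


Difference = 1606798346 - 1606699604 = 98742 seconds
In hours: 98742 / 3600 ≈ 27.4
In days: 98742 / 86400 ≈ 1.14

98742 seconds (27.4 hours / 1.14 days)


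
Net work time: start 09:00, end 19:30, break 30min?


10h 0m (600 minutes)

Total time = (19×60+30) - (9×60+0)
= 1170 - 540 = 630 min
Minus break: 630 - 30 = 600 min
= 10h 0m


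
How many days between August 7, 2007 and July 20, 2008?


348 days

From August 7, 2007 to July 20, 2008
Rest of August 2007: 31 - 7 = 24
Full months: September 30, October 31, November 30, December 31, January 31, February 2008 29, March 31, April 30, May 31, June 30
Days into July 2008: 20
Total = 24 + 30 + 31 + 30 + 31 + 31 + 29 + 31 + 30 + 31 + 30 + 20 = 348 days


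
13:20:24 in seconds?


48024 seconds

Hours: 13 × 3600 = 46800
Minutes: 20 × 60 = 1200
Seconds: 24
Total = 46800 + 1200 + 24 = 48024


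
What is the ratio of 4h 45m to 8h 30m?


Duration 1: 285 minutes
Duration 2: 510 minutes
Ratio = 285:510
GCD = 15
Simplified = 19:34
As a decimal: 19/34 ≈ 0.56

19:34 (0.56)


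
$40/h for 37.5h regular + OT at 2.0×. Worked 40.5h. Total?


$1740.00

Regular: 37.5h × $40 = $1500.00
Overtime: 40.5 - 37.5 = 3.0h
OT pay: 3.0h × $40 × 2.0 = $240.00
Total = $1500.00 + $240.00 = $1740.00


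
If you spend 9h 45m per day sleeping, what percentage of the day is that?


Time: 585 minutes
Day: 1440 minutes
Percentage = (585/1440) × 100 ≈ 40.6%

40.6%


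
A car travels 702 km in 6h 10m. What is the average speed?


Distance: 702 km
Time: 6h 10m = 370 min = 370/60 = 37/6 hours
Speed = 702 ÷ (37/6) = 702 × 6 / 37 = 4212/37 ≈ 113.8 km/h

113.8 km/h


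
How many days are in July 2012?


Month: July (month 7)
July has 31 days

31 days


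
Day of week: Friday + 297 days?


Start: Friday (index 4)
(4 + 297) mod 7
= 301 mod 7
= 0
Index 0 → Monday

Monday


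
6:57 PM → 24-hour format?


Input: 6:57 PM
PM: 6 + 12 = 18

18:57


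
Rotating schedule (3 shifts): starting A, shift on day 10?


Shifts: A, B, C
Start: A (index 0)
Day 10: (0 + 10 - 1) mod 3
= 9 mod 3
= 0
Index 0 → shift A

Shift A


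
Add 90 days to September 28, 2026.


December 27, 2026

Start: September 28, 2026
Add 90 days
September 28 → October 1: 30 - 28 + 1 = 3 days (90 - 3 = 87 left)
October 1 → November 1: 31 - 1 + 1 = 31 days (87 - 31 = 56 left)
November 1 → December 1: 30 - 1 + 1 = 30 days (56 - 30 = 26 left)
December 1 + 26 = December 27, 2026


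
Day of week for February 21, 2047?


Thursday

Zeller's congruence:
q=21, m=14, k=46, j=20
h = (21 + ⌊13×15/5⌋ + 46 + ⌊46/4⌋ + ⌊20/4⌋ - 2×20) mod 7
= (21 + 39 + 46 + 11 + 5 - 40) mod 7
= 82 mod 7 = 5
h=5 → Thursday


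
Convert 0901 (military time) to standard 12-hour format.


9:01 AM

Hour: 9
9 < 12 → AM


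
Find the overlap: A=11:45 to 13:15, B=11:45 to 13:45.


Meeting A: 705-795 (in minutes from midnight)
Meeting B: 705-825
Overlap start = max(705, 705) = 705
Overlap end = min(795, 825) = 795
Overlap = max(0, 795 - 705) = 90 min

90 minutes


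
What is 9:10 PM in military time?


Input: 9:10 PM
PM: 9 + 12 = 21

21:10


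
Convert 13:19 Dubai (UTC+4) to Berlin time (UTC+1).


Time difference = UTC+1 - UTC+4 = -3 hours
New hour = (13 -3) mod 24
= 10 mod 24 = 10
Minutes unchanged → 10:19

10:19


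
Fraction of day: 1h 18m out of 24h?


0.0542 (5.42%)

Total minutes: 1×60 + 18 = 78
Day = 24×60 = 1440 minutes
Fraction = 78/1440 ≈ 0.0542
As a percentage: 78/1440 × 100 ≈ 5.42%


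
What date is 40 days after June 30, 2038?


Start: June 30, 2038
Add 40 days
June 30 → July 1: 30 - 30 + 1 = 1 days (40 - 1 = 39 left)
July 1 → August 1: 31 - 1 + 1 = 31 days (39 - 31 = 8 left)
August 1 + 8 = August 9, 2038

August 9, 2038


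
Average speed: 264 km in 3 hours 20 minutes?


Distance: 264 km
Time: 3h 20m = 200 min = 200/60 = 10/3 hours
Speed = 264 ÷ (10/3) = 264 × 3 / 10 = 792/10 = 79.2 km/h

79.2 km/h


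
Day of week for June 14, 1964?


Zeller's congruence:
q=14, m=6, k=64, j=19
h = (14 + ⌊13×7/5⌋ + 64 + ⌊64/4⌋ + ⌊19/4⌋ - 2×19) mod 7
= (14 + 18 + 64 + 16 + 4 - 38) mod 7
= 78 mod 7 = 1
h=1 → Sunday

Sunday


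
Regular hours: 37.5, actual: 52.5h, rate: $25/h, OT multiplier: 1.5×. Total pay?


Regular: 37.5h × $25 = $937.50
Overtime: 52.5 - 37.5 = 15.0h
OT pay: 15.0h × $25 × 1.5 = $562.50
Total = $937.50 + $562.50 = $1500.00

$1500.00


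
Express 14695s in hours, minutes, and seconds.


Hours: 14695 ÷ 3600 = 4 remainder 295
Minutes: 295 ÷ 60 = 4 remainder 55
Seconds: 55

4h 4m 55s


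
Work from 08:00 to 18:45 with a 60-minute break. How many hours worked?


Total time = (18×60+45) - (8×60+0)
= 1125 - 480 = 645 min
Minus break: 645 - 60 = 585 min
= 9h 45m

9h 45m (585 minutes)


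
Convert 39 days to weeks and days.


5 weeks 4 days

Weeks: 39 ÷ 7 = 5 remainder 4


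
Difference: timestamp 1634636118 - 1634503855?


132263 seconds (36.7 hours / 1.53 days)

Difference = 1634636118 - 1634503855 = 132263 seconds
In hours: 132263 / 3600 ≈ 36.7
In days: 132263 / 86400 ≈ 1.53


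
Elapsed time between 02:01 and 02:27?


End time in minutes: 2×60 + 27 = 147
Start time in minutes: 2×60 + 1 = 121
Difference = 147 - 121 = 26 minutes
= 0 hours 26 minutes

0h 26m


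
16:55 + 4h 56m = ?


Start: 1015 minutes from midnight
Add: 296 minutes
Total: 1311 minutes
Hours: 1311 ÷ 60 = 21 remainder 51

21:51


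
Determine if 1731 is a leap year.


Rules: divisible by 4 AND (not by 100 OR by 400)
1731 ÷ 4 = 432 remainder 3 → not divisible by 4
Not divisible by 4 → not a leap year

No


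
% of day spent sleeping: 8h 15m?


34.4%

Time: 495 minutes
Day: 1440 minutes
Percentage = (495/1440) × 100 ≈ 34.4%


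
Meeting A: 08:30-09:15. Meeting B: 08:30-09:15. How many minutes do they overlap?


Meeting A: 510-555 (in minutes from midnight)
Meeting B: 510-555
Overlap start = max(510, 510) = 510
Overlap end = min(555, 555) = 555
Overlap = max(0, 555 - 510) = 45 min

45 minutes


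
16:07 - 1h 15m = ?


14:52

Start: 967 minutes from midnight
Subtract: 75 minutes
Remaining: 967 - 75 = 892
Hours: 14, Minutes: 52


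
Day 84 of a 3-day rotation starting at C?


Shift B

Shifts: A, B, C
Start: C (index 2)
Day 84: (2 + 84 - 1) mod 3
= 85 mod 3
= 1
Index 1 → shift B


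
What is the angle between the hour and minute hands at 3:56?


Hour hand = 3×30 + 56×0.5 = 118.0°
Minute hand = 56×6 = 336°
Difference = |118.0 - 336| = 218.0°
Since > 180°: 360 - 218.0 = 142.0°

142.0°


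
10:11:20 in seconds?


Hours: 10 × 3600 = 36000
Minutes: 11 × 60 = 660
Seconds: 20
Total = 36000 + 660 + 20 = 36680

36680 seconds


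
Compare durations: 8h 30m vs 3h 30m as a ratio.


17:7 (2.43)

Duration 1: 510 minutes
Duration 2: 210 minutes
Ratio = 510:210
GCD = 30
Simplified = 17:7
As a decimal: 17/7 ≈ 2.43


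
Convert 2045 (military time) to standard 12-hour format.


8:45 PM

Hour: 20
20 - 12 = 8 → PM


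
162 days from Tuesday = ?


Start: Tuesday (index 1)
(1 + 162) mod 7
= 163 mod 7
= 2
Index 2 → Wednesday

Wednesday


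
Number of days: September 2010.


30 days

Month: September (month 9)
September has 30 days


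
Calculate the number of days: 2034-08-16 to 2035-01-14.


151 days

From August 16, 2034 to January 14, 2035
Rest of August 2034: 31 - 16 = 15
Full months: September 30, October 31, November 30, December 31
Days into January 2035: 14
Total = 15 + 30 + 31 + 30 + 31 + 14 = 151 days


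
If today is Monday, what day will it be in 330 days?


Tuesday

Start: Monday (index 0)
(0 + 330) mod 7
= 330 mod 7
= 1
Index 1 → Tuesday


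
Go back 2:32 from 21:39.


Start: 1299 minutes from midnight
Subtract: 152 minutes
Remaining: 1299 - 152 = 1147
Hours: 19, Minutes: 7

19:07


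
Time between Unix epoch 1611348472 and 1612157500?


809028 seconds (224.7 hours / 9.36 days)

Difference = 1612157500 - 1611348472 = 809028 seconds
In hours: 809028 / 3600 ≈ 224.7
In days: 809028 / 86400 ≈ 9.36


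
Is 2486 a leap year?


Rules: divisible by 4 AND (not by 100 OR by 400)
2486 ÷ 4 = 621 remainder 2 → not divisible by 4
Not divisible by 4 → not a leap year

No


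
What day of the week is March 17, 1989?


Friday

Zeller's congruence:
q=17, m=3, k=89, j=19
h = (17 + ⌊13×4/5⌋ + 89 + ⌊89/4⌋ + ⌊19/4⌋ - 2×19) mod 7
= (17 + 10 + 89 + 22 + 4 - 38) mod 7
= 104 mod 7 = 6
h=6 → Friday


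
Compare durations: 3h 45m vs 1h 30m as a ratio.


Duration 1: 225 minutes
Duration 2: 90 minutes
Ratio = 225:90
GCD = 45
Simplified = 5:2
As a decimal: 5/2 = 2.50

5:2 (2.50)


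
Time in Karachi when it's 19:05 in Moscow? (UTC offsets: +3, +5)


21:05

Time difference = UTC+5 - UTC+3 = +2 hours
New hour = (19 + 2) mod 24
= 21 mod 24 = 21
Minutes unchanged → 21:05


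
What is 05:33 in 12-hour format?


5:33 AM

Hour: 5
5 < 12 → AM


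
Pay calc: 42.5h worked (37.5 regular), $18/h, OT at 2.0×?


$855.00

Regular: 37.5h × $18 = $675.00
Overtime: 42.5 - 37.5 = 5.0h
OT pay: 5.0h × $18 × 2.0 = $180.00
Total = $675.00 + $180.00 = $855.00


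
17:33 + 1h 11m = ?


18:44

Start: 1053 minutes from midnight
Add: 71 minutes
Total: 1124 minutes
Hours: 1124 ÷ 60 = 18 remainder 44


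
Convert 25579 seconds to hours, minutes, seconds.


7h 6m 19s

Hours: 25579 ÷ 3600 = 7 remainder 379
Minutes: 379 ÷ 60 = 6 remainder 19
Seconds: 19


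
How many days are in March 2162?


31 days

Month: March (month 3)
March has 31 days


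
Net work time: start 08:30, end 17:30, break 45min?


Total time = (17×60+30) - (8×60+30)
= 1050 - 510 = 540 min
Minus break: 540 - 45 = 495 min
= 8h 15m

8h 15m (495 minutes)


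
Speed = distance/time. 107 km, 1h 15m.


85.6 km/h

Distance: 107 km
Time: 1h 15m = 75 min = 75/60 = 5/4 hours
Speed = 107 ÷ (5/4) = 107 × 4 / 5 = 428/5 = 85.6 km/h


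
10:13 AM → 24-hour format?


Input: 10:13 AM
AM hour stays: 10

10:13


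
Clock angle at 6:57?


Hour hand = 6×30 + 57×0.5 = 208.5°
Minute hand = 57×6 = 342°
Difference = |208.5 - 342| = 133.5°

133.5°


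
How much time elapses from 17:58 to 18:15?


0h 17m

End time in minutes: 18×60 + 15 = 1095
Start time in minutes: 17×60 + 58 = 1078
Difference = 1095 - 1078 = 17 minutes
= 0 hours 17 minutes


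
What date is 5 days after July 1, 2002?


Start: July 1, 2002
Add 5 days
July 1 + 5 = July 6, 2002

July 6, 2002


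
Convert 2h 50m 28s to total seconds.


Hours: 2 × 3600 = 7200
Minutes: 50 × 60 = 3000
Seconds: 28
Total = 7200 + 3000 + 28 = 10228

10228 seconds


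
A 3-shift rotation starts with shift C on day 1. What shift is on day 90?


Shift B

Shifts: A, B, C
Start: C (index 2)
Day 90: (2 + 90 - 1) mod 3
= 91 mod 3
= 1
Index 1 → shift B


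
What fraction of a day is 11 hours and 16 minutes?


0.4694 (46.94%)

Total minutes: 11×60 + 16 = 676
Day = 24×60 = 1440 minutes
Fraction = 676/1440 ≈ 0.4694
As a percentage: 676/1440 × 100 ≈ 46.94%


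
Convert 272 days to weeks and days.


38 weeks 6 days

Weeks: 272 ÷ 7 = 38 remainder 6


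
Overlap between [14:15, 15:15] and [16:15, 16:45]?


Meeting A: 855-915 (in minutes from midnight)
Meeting B: 975-1005
Overlap start = max(855, 975) = 975
Overlap end = min(915, 1005) = 915
Overlap = max(0, 915 - 975) = 0 min

0 minutes


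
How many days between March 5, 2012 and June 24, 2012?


111 days

From March 5, 2012 to June 24, 2012
Rest of March 2012: 31 - 5 = 26
Full months: April 30, May 31
Days into June 2012: 24
Total = 26 + 30 + 31 + 24 = 111 days


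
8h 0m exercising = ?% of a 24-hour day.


33.3%

Time: 480 minutes
Day: 1440 minutes
Percentage = (480/1440) × 100 ≈ 33.3%


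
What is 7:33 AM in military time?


Input: 7:33 AM
AM hour stays: 7

07:33


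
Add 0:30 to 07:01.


07:31

Start: 421 minutes from midnight
Add: 30 minutes
Total: 451 minutes
Hours: 451 ÷ 60 = 7 remainder 31


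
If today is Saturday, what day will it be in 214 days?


Wednesday

Start: Saturday (index 5)
(5 + 214) mod 7
= 219 mod 7
= 2
Index 2 → Wednesday


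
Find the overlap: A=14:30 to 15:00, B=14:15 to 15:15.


30 minutes

Meeting A: 870-900 (in minutes from midnight)
Meeting B: 855-915
Overlap start = max(870, 855) = 870
Overlap end = min(900, 915) = 900
Overlap = max(0, 900 - 870) = 30 min


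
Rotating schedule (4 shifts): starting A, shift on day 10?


Shift B

Shifts: A, B, C, D
Start: A (index 0)
Day 10: (0 + 10 - 1) mod 4
= 9 mod 4
= 1
Index 1 → shift B


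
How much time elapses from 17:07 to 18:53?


1h 46m

End time in minutes: 18×60 + 53 = 1133
Start time in minutes: 17×60 + 7 = 1027
Difference = 1133 - 1027 = 106 minutes
= 1 hours 46 minutes


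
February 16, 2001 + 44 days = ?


Start: February 16, 2001
Add 44 days
February 16 → March 1: 28 - 16 + 1 = 13 days (44 - 13 = 31 left)
March 1 → April 1: 31 - 1 + 1 = 31 days (31 - 31 = 0 left)
Land exactly on April 1, 2001

April 1, 2001


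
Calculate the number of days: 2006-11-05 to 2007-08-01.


From November 5, 2006 to August 1, 2007
Rest of November 2006: 30 - 5 = 25
Full months: December 31, January 31, February 2007 28, March 31, April 30, May 31, June 30, July 31
Days into August 2007: 1
Total = 25 + 31 + 31 + 28 + 31 + 30 + 31 + 30 + 31 + 1 = 269 days

269 days


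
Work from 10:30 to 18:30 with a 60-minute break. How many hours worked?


7h 0m (420 minutes)

Total time = (18×60+30) - (10×60+30)
= 1110 - 630 = 480 min
Minus break: 480 - 60 = 420 min
= 7h 0m


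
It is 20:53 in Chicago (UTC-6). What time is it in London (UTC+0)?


02:53 (next day)

Time difference = UTC+0 - UTC-6 = +6 hours
New hour = (20 + 6) mod 24
= 26 mod 24 = 2
Minutes unchanged → 02:53; 26 ≥ 24 → next day


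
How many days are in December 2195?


Month: December (month 12)
December has 31 days

31 days


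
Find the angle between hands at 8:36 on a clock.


Hour hand = 8×30 + 36×0.5 = 258.0°
Minute hand = 36×6 = 216°
Difference = |258.0 - 216| = 42.0°

42.0°


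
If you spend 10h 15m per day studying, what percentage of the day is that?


42.7%

Time: 615 minutes
Day: 1440 minutes
Percentage = (615/1440) × 100 ≈ 42.7%


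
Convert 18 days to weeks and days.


2 weeks 4 days

Weeks: 18 ÷ 7 = 2 remainder 4


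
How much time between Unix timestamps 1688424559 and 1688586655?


162096 seconds (45.0 hours / 1.88 days)

Difference = 1688586655 - 1688424559 = 162096 seconds
In hours: 162096 / 3600 ≈ 45.0
In days: 162096 / 86400 ≈ 1.88


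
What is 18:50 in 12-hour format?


6:50 PM

Hour: 18
18 - 12 = 6 → PM


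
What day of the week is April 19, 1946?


Friday

Zeller's congruence:
q=19, m=4, k=46, j=19
h = (19 + ⌊13×5/5⌋ + 46 + ⌊46/4⌋ + ⌊19/4⌋ - 2×19) mod 7
= (19 + 13 + 46 + 11 + 4 - 38) mod 7
= 55 mod 7 = 6
h=6 → Friday


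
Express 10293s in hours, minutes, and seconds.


Hours: 10293 ÷ 3600 = 2 remainder 3093
Minutes: 3093 ÷ 60 = 51 remainder 33
Seconds: 33

2h 51m 33s


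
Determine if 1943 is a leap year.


No

Rules: divisible by 4 AND (not by 100 OR by 400)
1943 ÷ 4 = 485 remainder 3 → not divisible by 4
Not divisible by 4 → not a leap year


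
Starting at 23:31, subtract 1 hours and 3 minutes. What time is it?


Start: 1411 minutes from midnight
Subtract: 63 minutes
Remaining: 1411 - 63 = 1348
Hours: 22, Minutes: 28

22:28


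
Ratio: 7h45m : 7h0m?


31:28 (1.11)

Duration 1: 465 minutes
Duration 2: 420 minutes
Ratio = 465:420
GCD = 15
Simplified = 31:28
As a decimal: 31/28 ≈ 1.11


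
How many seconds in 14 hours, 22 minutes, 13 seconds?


51733 seconds

Hours: 14 × 3600 = 50400
Minutes: 22 × 60 = 1320
Seconds: 13
Total = 50400 + 1320 + 13 = 51733


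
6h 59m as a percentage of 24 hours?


Total minutes: 6×60 + 59 = 419
Day = 24×60 = 1440 minutes
Fraction = 419/1440 ≈ 0.2910
As a percentage: 419/1440 × 100 ≈ 29.10%

0.2910 (29.10%)


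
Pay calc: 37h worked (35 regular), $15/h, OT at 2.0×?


Regular: 35h × $15 = $525.00
Overtime: 37 - 35 = 2h
OT pay: 2h × $15 × 2.0 = $60.00
Total = $525.00 + $60.00 = $585.00

$585.00


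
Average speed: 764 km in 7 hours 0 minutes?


Distance: 764 km
Time: 7 hours
Speed = 764 / 7 ≈ 109.1 km/h

109.1 km/h


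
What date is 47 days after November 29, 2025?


Start: November 29, 2025
Add 47 days
November 29 → December 1: 30 - 29 + 1 = 2 days (47 - 2 = 45 left)
December 1 → January 1: 31 - 1 + 1 = 31 days (45 - 31 = 14 left)
January 1 + 14 = January 15, 2026

January 15, 2026


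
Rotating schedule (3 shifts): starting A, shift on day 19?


Shift A

Shifts: A, B, C
Start: A (index 0)
Day 19: (0 + 19 - 1) mod 3
= 18 mod 3
= 0
Index 0 → shift A


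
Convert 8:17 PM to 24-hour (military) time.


Input: 8:17 PM
PM: 8 + 12 = 20

20:17


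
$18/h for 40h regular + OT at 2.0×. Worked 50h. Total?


$1080.00

Regular: 40h × $18 = $720.00
Overtime: 50 - 40 = 10h
OT pay: 10h × $18 × 2.0 = $360.00
Total = $720.00 + $360.00 = $1080.00


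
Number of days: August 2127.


Month: August (month 8)
August has 31 days

31 days


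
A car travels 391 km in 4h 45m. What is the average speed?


Distance: 391 km
Time: 4h 45m = 285 min = 285/60 = 19/4 hours
Speed = 391 ÷ (19/4) = 391 × 4 / 19 = 1564/19 ≈ 82.3 km/h

82.3 km/h


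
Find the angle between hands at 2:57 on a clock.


106.5°

Hour hand = 2×30 + 57×0.5 = 88.5°
Minute hand = 57×6 = 342°
Difference = |88.5 - 342| = 253.5°
Since > 180°: 360 - 253.5 = 106.5°


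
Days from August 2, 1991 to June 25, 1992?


From August 2, 1991 to June 25, 1992
Rest of August 1991: 31 - 2 = 29
Full months: September 30, October 31, November 30, December 31, January 31, February 1992 29, March 31, April 30, May 31
Days into June 1992: 25
Total = 29 + 30 + 31 + 30 + 31 + 31 + 29 + 31 + 30 + 31 + 25 = 328 days

328 days


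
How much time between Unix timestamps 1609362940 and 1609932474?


Difference = 1609932474 - 1609362940 = 569534 seconds
In hours: 569534 / 3600 ≈ 158.2
In days: 569534 / 86400 ≈ 6.59

569534 seconds (158.2 hours / 6.59 days)


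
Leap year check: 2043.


Rules: divisible by 4 AND (not by 100 OR by 400)
2043 ÷ 4 = 510 remainder 3 → not divisible by 4
Not divisible by 4 → not a leap year

No


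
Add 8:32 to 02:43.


Start: 163 minutes from midnight
Add: 512 minutes
Total: 675 minutes
Hours: 675 ÷ 60 = 11 remainder 15

11:15


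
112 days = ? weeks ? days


16 weeks 0 days

Weeks: 112 ÷ 7 = 16 remainder 0


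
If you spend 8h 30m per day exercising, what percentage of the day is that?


Time: 510 minutes
Day: 1440 minutes
Percentage = (510/1440) × 100 ≈ 35.4%

35.4%


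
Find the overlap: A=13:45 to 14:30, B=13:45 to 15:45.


45 minutes

Meeting A: 825-870 (in minutes from midnight)
Meeting B: 825-945
Overlap start = max(825, 825) = 825
Overlap end = min(870, 945) = 870
Overlap = max(0, 870 - 825) = 45 min


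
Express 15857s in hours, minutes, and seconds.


Hours: 15857 ÷ 3600 = 4 remainder 1457
Minutes: 1457 ÷ 60 = 24 remainder 17
Seconds: 17

4h 24m 17s


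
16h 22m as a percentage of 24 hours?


0.6819 (68.19%)

Total minutes: 16×60 + 22 = 982
Day = 24×60 = 1440 minutes
Fraction = 982/1440 ≈ 0.6819
As a percentage: 982/1440 × 100 ≈ 68.19%


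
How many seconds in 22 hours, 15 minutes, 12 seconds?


80112 seconds

Hours: 22 × 3600 = 79200
Minutes: 15 × 60 = 900
Seconds: 12
Total = 79200 + 900 + 12 = 80112


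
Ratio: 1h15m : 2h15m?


Duration 1: 75 minutes
Duration 2: 135 minutes
Ratio = 75:135
GCD = 15
Simplified = 5:9
As a decimal: 5/9 ≈ 0.56

5:9 (0.56)


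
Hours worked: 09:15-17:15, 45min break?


7h 15m (435 minutes)

Total time = (17×60+15) - (9×60+15)
= 1035 - 555 = 480 min
Minus break: 480 - 45 = 435 min
= 7h 15m


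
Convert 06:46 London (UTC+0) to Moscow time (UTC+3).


09:46

Time difference = UTC+3 - UTC+0 = +3 hours
New hour = (6 + 3) mod 24
= 9 mod 24 = 9
Minutes unchanged → 09:46


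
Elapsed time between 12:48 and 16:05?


End time in minutes: 16×60 + 5 = 965
Start time in minutes: 12×60 + 48 = 768
Difference = 965 - 768 = 197 minutes
= 3 hours 17 minutes

3h 17m


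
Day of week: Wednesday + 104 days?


Tuesday

Start: Wednesday (index 2)
(2 + 104) mod 7
= 106 mod 7
= 1
Index 1 → Tuesday


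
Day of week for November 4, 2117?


Zeller's congruence:
q=4, m=11, k=17, j=21
h = (4 + ⌊13×12/5⌋ + 17 + ⌊17/4⌋ + ⌊21/4⌋ - 2×21) mod 7
= (4 + 31 + 17 + 4 + 5 - 42) mod 7
= 19 mod 7 = 5
h=5 → Thursday

Thursday


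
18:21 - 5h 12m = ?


13:09

Start: 1101 minutes from midnight
Subtract: 312 minutes
Remaining: 1101 - 312 = 789
Hours: 13, Minutes: 9


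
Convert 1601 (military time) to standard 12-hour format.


Hour: 16
16 - 12 = 4 → PM

4:01 PM


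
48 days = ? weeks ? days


6 weeks 6 days

Weeks: 48 ÷ 7 = 6 remainder 6


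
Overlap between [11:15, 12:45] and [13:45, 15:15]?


0 minutes

Meeting A: 675-765 (in minutes from midnight)
Meeting B: 825-915
Overlap start = max(675, 825) = 825
Overlap end = min(765, 915) = 765
Overlap = max(0, 765 - 825) = 0 min


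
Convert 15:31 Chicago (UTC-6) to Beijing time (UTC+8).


05:31 (next day)

Time difference = UTC+8 - UTC-6 = +14 hours
New hour = (15 + 14) mod 24
= 29 mod 24 = 5
Minutes unchanged → 05:31; 29 ≥ 24 → next day


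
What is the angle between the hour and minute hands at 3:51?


169.5°

Hour hand = 3×30 + 51×0.5 = 115.5°
Minute hand = 51×6 = 306°
Difference = |115.5 - 306| = 190.5°
Since > 180°: 360 - 190.5 = 169.5°
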